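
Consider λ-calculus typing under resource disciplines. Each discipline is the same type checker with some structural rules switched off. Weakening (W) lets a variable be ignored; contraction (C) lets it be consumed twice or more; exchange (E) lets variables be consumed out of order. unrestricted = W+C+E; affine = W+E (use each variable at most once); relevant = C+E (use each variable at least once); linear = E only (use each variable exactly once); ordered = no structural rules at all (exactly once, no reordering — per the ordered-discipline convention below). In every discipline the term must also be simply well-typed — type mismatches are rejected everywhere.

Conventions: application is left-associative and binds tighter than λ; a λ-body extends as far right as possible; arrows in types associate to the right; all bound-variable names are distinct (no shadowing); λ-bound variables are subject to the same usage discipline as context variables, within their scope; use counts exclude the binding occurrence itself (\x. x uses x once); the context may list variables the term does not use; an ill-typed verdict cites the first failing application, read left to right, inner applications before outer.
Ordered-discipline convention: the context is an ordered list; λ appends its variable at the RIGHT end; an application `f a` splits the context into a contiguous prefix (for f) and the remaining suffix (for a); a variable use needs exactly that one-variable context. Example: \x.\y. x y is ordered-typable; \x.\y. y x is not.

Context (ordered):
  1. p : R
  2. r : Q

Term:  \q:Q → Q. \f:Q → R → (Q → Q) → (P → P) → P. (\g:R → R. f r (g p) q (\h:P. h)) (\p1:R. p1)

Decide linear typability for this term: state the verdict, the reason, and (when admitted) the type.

yes — single use per variable (p, r, q, f, g, h, p1); term : (Q → Q) → (Q → R → (Q → Q) → (P → P) → P) → P
usage: p: 1, r: 1, q [bound]: 1, f [bound]: 1, g [bound]: 1, h [bound]: 1, p1 [bound]: 1
uses in reading order: f, r, g, p, q, h, p1
typing: well-typed at (Q → Q) → (Q → R → (Q → Q) → (P → P) → P) → P
per-discipline verdicts: ordered ✗ | linear ✓ | affine ✓ | relevant ✓ | unrestricted ✓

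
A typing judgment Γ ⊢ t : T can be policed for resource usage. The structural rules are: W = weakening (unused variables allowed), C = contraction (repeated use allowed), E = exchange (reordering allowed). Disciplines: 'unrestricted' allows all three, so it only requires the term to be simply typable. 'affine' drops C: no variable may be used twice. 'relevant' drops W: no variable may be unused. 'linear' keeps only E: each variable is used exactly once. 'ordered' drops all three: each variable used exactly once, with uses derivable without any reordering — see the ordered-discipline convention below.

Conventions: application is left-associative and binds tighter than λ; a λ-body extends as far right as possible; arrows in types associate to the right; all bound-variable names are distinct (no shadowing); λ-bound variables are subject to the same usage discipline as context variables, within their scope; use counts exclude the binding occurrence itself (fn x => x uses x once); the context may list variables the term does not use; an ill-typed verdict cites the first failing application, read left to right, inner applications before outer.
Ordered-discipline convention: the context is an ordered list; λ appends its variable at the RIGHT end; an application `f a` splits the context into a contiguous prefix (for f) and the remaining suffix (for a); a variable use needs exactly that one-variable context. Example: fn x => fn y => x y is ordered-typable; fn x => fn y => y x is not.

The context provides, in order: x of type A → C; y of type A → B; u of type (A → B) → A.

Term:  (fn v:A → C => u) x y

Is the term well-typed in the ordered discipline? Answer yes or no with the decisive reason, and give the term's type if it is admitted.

no — v left unused
usage: x ×1; y ×1; u ×1; v [bound] ×0
order of uses: u, x, y
typing: well-typed at A
across the five disciplines: ordered ✗, linear ✗, affine ✓, relevant ✗, unrestricted ✓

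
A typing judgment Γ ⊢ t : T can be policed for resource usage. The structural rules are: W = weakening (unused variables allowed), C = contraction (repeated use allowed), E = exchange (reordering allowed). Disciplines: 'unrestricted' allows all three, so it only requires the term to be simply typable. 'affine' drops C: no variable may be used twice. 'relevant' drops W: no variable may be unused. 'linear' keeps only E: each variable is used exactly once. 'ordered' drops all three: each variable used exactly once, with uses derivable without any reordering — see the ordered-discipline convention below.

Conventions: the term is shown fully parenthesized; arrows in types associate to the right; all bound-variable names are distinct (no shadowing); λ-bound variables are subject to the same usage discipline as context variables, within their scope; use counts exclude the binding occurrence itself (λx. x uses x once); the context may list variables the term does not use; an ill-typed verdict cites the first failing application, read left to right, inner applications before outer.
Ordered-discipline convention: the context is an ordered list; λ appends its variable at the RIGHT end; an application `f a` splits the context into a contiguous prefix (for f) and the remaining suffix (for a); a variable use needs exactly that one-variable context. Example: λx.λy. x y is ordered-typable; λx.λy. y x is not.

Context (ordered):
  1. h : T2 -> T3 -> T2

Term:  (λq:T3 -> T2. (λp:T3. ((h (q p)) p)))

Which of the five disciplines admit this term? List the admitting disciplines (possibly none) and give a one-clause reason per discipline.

admitted by: relevant, unrestricted
usage: h: 1, q [bound]: 1, p [bound]: 2
left-to-right use order: h, q, p, p
typing: well-typed at (T3 -> T2) -> T3 -> T2
ordered: ✗ — uses contraction: p ×2
linear: ✗ — uses contraction: p ×2
affine: ✗ — uses contraction: p ×2
relevant: ✓ — none of h, q, p goes unused
unrestricted: ✓ — type-checks ((T3 -> T2) -> T3 -> T2) and nothing is barred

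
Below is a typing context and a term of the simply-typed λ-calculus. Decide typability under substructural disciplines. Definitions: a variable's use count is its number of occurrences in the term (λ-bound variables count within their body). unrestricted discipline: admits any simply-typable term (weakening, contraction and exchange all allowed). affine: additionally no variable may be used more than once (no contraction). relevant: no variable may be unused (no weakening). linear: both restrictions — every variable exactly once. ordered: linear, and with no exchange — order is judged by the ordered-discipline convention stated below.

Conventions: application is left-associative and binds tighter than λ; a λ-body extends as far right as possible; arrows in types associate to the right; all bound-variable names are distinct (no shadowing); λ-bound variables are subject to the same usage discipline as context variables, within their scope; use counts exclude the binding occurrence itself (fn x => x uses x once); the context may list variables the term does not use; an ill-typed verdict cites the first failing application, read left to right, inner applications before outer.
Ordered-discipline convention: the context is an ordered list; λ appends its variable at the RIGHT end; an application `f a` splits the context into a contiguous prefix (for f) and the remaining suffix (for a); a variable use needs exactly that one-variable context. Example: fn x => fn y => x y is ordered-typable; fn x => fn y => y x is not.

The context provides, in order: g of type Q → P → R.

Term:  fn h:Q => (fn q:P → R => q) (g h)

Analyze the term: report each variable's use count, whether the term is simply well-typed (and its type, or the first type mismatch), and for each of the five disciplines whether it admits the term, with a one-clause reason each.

use counts: g: 1×, h [bound]: 1×, q [bound]: 1×
uses in reading order: q, g, h
typing: well-typed — term : Q → P → R
ordered: ✓, single-use (g, h, q), ordered derivation ok
linear: ✓, each of g, h, q used exactly once
affine: ✓, at most one use each (g, h, q)
relevant: ✓, none of g, h, q goes unused
unrestricted: ✓, type-checks (Q → P → R) and nothing is barred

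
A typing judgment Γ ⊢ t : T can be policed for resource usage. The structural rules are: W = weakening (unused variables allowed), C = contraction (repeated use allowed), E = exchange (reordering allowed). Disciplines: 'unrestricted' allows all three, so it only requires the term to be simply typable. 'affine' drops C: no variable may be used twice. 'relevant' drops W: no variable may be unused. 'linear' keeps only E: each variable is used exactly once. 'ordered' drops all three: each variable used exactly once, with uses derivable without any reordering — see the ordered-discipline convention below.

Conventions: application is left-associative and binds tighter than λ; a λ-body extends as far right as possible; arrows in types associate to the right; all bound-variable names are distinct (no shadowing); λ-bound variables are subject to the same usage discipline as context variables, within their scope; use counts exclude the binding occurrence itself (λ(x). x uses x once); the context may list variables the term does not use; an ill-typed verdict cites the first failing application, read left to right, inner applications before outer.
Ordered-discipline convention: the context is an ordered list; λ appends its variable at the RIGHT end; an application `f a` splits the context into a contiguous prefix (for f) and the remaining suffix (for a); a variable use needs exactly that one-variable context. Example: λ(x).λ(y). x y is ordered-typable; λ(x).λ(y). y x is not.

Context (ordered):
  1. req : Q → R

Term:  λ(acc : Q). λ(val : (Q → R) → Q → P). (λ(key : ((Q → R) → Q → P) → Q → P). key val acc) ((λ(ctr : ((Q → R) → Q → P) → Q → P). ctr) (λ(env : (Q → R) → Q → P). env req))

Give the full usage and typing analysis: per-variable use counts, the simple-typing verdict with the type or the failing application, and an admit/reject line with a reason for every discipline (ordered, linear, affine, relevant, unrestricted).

counts: req=1; acc (λ-bound)=1; val (λ-bound)=1; key (λ-bound)=1; ctr (λ-bound)=1; env (λ-bound)=1
uses in reading order: key, val, acc, ctr, env, req
typing: ✓ — Q → ((Q → R) → Q → P) → P
ordered: ✗ — use order key, val, acc, ctr, env, req needs exchange
linear: ✓ — exactly-once usage across req, acc, val, key, ctr, env
affine: ✓ — req, acc, val, key, ctr, env: no repeats, contraction unneeded
relevant: ✓ — at least one use each (req, acc, val, key, ctr, env)
unrestricted: ✓ — typability at Q → ((Q → R) → Q → P) → P is all that's needed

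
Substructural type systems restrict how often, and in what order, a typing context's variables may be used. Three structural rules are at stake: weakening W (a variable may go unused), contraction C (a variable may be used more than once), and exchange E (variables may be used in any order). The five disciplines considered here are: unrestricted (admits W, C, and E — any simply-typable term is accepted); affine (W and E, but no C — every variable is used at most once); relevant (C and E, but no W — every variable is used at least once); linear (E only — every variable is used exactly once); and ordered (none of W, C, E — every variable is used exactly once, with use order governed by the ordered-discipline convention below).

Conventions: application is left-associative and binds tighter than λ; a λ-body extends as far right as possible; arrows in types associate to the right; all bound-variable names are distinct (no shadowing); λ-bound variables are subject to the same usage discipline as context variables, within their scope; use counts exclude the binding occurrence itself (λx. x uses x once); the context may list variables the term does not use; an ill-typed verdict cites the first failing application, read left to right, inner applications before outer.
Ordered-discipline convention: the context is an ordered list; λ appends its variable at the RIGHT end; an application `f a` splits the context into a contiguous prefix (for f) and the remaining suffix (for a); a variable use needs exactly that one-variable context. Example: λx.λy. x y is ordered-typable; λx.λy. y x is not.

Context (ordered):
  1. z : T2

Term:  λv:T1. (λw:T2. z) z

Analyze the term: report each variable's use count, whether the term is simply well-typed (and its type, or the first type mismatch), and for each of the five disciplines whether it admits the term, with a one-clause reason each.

variable uses: z: 2, v (bound): 0, w (bound): 0
uses in reading order: z, z
typing: well-typed at T1 -> T2
ordered: ✗ — needs contraction — z ×2; v, w left unused
linear: ✗ — needs contraction — z ×2; v, w left unused
affine: ✗ — needs contraction — z ×2
relevant: ✗ — v, w left unused
unrestricted: ✓ — typability at T1 -> T2 is all that's needed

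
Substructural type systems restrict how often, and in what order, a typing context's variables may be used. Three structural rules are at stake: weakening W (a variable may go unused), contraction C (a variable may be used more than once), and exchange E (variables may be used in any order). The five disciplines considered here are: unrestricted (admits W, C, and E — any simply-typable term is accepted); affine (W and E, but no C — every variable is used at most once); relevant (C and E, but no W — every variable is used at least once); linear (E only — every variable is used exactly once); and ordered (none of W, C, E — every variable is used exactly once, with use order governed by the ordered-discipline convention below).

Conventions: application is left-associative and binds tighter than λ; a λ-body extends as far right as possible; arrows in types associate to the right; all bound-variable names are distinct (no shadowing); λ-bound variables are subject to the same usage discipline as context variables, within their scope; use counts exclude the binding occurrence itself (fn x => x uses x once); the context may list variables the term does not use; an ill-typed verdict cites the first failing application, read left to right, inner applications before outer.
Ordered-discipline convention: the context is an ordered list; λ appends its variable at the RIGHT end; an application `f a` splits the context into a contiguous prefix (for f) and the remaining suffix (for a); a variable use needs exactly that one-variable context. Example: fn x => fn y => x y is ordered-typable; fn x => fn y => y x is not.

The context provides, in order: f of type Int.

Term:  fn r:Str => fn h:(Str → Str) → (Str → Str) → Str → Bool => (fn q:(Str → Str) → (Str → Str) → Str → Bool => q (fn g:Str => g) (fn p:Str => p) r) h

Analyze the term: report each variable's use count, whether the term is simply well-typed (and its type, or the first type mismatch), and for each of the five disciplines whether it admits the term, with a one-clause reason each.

counts: f: 0×; r (bound): 1×; h (bound): 1×; q (bound): 1×; g (bound): 1×; p (bound): 1×
left-to-right use order: q, g, p, r, h
typing: the term checks, with type Str → ((Str → Str) → (Str → Str) → Str → Bool) → Bool
ordered: ✗, f never used (weakening)
linear: ✗, f never used (weakening)
affine: ✓, at most one use each (f, r, h, q, g, p)
relevant: ✗, f never used (weakening)
unrestricted: ✓, simply typable at Str → ((Str → Str) → (Str → Str) → Str → Bool) → Bool; W, C, E all held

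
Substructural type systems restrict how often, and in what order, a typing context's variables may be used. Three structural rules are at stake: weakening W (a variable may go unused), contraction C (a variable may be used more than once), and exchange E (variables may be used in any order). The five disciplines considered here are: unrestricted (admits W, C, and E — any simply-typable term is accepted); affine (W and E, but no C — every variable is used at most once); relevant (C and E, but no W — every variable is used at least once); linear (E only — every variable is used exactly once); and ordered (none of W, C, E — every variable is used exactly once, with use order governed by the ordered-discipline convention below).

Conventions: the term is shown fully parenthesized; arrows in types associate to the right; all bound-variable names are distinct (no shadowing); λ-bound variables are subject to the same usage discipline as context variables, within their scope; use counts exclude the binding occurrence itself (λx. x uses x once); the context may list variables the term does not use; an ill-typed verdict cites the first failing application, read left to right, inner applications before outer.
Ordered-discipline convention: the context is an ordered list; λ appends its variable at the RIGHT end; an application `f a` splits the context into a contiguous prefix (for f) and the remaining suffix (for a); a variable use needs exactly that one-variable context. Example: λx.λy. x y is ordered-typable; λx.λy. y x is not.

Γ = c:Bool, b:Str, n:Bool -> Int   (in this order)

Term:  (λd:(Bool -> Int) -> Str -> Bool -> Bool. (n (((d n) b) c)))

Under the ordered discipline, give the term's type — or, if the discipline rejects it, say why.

not well-typed under ordered — uses contraction: n ×2
counts: c ×1, b ×1, n ×2, d [bound] ×1
left-to-right use order: n, d, n, b, c
typing: well-typed at ((Bool -> Int) -> Str -> Bool -> Bool) -> Int
all disciplines: ordered ✗ · linear ✗ · affine ✗ · relevant ✓ · unrestricted ✓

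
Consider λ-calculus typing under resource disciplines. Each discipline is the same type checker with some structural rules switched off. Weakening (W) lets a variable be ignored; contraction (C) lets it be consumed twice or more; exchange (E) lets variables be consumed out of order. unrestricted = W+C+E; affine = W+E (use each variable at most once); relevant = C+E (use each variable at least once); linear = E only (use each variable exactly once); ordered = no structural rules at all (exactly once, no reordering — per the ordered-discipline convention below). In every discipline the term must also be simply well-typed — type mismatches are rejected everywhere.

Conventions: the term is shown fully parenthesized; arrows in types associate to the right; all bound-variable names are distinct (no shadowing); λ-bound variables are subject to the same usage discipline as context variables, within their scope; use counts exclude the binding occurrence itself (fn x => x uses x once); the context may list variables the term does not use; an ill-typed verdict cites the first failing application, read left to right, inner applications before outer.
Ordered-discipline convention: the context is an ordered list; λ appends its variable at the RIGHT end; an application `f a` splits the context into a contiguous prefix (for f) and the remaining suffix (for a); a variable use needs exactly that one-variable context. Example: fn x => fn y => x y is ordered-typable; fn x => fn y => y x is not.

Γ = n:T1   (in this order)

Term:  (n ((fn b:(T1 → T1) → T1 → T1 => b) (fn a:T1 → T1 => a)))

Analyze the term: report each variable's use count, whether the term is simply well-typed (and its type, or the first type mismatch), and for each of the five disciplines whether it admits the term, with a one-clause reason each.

variable uses: n ×1; b (bound) ×1; a (bound) ×1
left-to-right use order: n, b, a
typing: ill-typed: non-function type T1 applied to an argument
ordered: ✗ — the type mismatch rejects it
linear: ✗ — not simply typable
affine: ✗ — fails simple typing
relevant: ✗ — a type mismatch blocks all five
unrestricted: ✗ — the type mismatch rejects it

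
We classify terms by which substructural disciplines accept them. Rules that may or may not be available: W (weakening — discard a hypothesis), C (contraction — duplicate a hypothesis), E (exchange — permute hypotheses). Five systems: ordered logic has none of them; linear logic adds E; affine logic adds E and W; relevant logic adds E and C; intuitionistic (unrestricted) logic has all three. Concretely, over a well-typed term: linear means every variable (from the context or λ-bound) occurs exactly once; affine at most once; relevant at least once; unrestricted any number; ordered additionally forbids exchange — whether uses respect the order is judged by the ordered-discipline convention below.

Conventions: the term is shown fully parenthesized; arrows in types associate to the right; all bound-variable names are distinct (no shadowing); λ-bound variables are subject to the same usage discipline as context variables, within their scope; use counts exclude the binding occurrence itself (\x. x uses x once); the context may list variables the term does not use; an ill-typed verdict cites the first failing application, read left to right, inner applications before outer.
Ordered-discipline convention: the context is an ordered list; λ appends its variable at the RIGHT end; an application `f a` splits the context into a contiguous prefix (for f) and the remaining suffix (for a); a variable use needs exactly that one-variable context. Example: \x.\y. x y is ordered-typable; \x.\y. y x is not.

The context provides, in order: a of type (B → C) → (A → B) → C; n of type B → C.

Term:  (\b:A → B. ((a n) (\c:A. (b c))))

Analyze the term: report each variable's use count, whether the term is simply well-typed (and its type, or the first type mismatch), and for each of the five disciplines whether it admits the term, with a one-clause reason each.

variable uses: a ×1, n ×1, b (bound) ×1, c (bound) ×1
uses in reading order: a, n, b, c
typing: well-typed at (A → B) → C
ordered: ✓, single-use (a, n, b, c), ordered derivation ok
linear: ✓, a, n, b, c: one use apiece
affine: ✓, at most one use each (a, n, b, c)
relevant: ✓, a, n, b, c: all used, weakening unneeded
unrestricted: ✓, type-checks ((A → B) → C) and nothing is barred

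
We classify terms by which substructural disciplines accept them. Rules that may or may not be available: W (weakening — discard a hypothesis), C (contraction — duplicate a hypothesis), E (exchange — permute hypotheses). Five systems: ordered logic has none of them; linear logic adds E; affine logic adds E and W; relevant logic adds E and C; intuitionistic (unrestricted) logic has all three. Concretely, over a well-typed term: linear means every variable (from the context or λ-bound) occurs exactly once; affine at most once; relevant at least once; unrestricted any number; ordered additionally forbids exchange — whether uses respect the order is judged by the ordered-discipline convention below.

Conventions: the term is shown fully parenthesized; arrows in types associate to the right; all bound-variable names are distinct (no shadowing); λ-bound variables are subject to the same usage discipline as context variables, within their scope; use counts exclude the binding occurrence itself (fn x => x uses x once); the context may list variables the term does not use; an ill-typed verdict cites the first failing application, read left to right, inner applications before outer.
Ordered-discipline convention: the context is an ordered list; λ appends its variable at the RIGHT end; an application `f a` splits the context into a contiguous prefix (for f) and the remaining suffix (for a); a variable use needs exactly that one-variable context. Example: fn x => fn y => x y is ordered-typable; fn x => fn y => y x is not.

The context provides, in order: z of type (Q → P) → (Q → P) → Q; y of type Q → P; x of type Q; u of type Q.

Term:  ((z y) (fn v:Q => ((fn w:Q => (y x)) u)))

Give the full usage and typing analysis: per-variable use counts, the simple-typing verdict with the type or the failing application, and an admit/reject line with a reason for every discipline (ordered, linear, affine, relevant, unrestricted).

counts: z=1, y=2, x=1, u=1, v [bound]=0, w [bound]=0
order of uses: z, y, y, x, u
typing: the term checks, with type Q
ordered ✗ (uses contraction: y ×2; v, w left unused)
linear ✗ (uses contraction: y ×2; v, w left unused)
affine ✗ (uses contraction: y ×2)
relevant ✗ (v, w left unused)
unrestricted ✓ (type-checks (Q) and nothing is barred)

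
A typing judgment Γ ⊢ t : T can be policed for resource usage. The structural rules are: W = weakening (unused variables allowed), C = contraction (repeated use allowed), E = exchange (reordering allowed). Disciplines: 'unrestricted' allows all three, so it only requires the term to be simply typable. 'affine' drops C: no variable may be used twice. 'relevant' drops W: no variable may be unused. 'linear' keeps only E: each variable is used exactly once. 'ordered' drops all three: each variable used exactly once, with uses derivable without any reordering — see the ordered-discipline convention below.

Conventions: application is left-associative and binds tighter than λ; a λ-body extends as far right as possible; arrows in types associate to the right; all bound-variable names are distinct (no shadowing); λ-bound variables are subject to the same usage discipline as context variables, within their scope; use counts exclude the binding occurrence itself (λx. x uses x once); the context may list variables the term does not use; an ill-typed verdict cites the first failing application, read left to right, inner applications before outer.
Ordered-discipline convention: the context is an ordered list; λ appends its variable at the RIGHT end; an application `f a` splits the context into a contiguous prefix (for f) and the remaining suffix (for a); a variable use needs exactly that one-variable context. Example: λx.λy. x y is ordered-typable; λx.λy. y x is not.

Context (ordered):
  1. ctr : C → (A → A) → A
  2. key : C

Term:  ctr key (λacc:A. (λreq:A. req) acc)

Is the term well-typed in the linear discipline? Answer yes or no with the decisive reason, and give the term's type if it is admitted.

yes — single use per variable (ctr, key, acc, req); term : A
counts: ctr ×1; key ×1; acc (λ-bound) ×1; req (λ-bound) ×1
left-to-right use order: ctr, key, req, acc
typing: well-typed at A
per-discipline verdicts: ordered ✓; linear ✓; affine ✓; relevant ✓; unrestricted ✓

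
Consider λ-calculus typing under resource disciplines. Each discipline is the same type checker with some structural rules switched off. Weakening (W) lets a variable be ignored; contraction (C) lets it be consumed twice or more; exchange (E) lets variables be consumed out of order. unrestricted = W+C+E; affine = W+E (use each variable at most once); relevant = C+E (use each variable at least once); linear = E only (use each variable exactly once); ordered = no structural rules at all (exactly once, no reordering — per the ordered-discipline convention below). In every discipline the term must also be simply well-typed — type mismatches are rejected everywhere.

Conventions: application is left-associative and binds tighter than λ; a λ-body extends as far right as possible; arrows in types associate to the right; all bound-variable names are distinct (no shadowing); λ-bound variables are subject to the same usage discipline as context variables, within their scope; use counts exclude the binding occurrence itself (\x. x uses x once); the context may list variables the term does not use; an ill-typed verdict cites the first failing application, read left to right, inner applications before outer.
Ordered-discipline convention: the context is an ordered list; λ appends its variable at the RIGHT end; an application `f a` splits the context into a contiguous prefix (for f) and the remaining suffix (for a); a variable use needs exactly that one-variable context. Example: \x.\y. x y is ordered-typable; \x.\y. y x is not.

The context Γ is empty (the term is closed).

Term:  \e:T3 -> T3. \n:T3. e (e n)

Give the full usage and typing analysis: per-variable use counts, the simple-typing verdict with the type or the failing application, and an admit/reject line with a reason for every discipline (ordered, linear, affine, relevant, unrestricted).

variable uses: e [bound] ×2; n [bound] ×1
left-to-right use order: e, e, n
typing: well-typed at (T3 -> T3) -> T3 -> T3
ordered: ✗, needs contraction — e ×2
linear: ✗, needs contraction — e ×2
affine: ✗, needs contraction — e ×2
relevant: ✓, every one of e, n appears
unrestricted: ✓, type-checks ((T3 -> T3) -> T3 -> T3) and nothing is barred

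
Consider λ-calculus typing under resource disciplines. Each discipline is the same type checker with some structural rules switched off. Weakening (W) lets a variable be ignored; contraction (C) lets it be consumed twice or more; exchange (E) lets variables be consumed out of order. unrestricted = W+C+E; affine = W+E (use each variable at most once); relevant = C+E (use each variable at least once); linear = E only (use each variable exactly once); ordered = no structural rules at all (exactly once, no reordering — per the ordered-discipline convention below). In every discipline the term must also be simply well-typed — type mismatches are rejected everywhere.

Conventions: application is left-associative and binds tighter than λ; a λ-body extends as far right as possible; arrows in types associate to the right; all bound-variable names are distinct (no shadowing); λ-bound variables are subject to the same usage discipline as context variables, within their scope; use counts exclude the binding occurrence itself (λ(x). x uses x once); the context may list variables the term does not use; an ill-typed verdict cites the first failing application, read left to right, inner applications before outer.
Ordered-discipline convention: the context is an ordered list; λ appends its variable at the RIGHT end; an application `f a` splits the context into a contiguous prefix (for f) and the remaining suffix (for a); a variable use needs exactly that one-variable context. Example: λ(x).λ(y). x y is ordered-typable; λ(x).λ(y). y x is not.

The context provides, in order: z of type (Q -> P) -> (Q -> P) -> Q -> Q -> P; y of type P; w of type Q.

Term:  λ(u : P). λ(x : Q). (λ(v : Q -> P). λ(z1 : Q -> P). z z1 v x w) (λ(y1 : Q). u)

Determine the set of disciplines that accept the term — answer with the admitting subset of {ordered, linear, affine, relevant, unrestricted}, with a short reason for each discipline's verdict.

admitted in: affine, unrestricted
use counts: z ×1; y ×0; w ×1; u (bound) ×1; x (bound) ×1; v (bound) ×1; z1 (bound) ×1; y1 (bound) ×0
uses in reading order: z, z1, v, x, w, u
typing: ✓ — P -> Q -> (Q -> P) -> P
ordered: ✗, needs weakening: y, y1 unused
linear: ✗, needs weakening: y, y1 unused
affine: ✓, z, y, w, u, x, v, z1, y1: no repeats, contraction unneeded
relevant: ✗, needs weakening: y, y1 unused
unrestricted: ✓, simply typable at P -> Q -> (Q -> P) -> P; W, C, E all held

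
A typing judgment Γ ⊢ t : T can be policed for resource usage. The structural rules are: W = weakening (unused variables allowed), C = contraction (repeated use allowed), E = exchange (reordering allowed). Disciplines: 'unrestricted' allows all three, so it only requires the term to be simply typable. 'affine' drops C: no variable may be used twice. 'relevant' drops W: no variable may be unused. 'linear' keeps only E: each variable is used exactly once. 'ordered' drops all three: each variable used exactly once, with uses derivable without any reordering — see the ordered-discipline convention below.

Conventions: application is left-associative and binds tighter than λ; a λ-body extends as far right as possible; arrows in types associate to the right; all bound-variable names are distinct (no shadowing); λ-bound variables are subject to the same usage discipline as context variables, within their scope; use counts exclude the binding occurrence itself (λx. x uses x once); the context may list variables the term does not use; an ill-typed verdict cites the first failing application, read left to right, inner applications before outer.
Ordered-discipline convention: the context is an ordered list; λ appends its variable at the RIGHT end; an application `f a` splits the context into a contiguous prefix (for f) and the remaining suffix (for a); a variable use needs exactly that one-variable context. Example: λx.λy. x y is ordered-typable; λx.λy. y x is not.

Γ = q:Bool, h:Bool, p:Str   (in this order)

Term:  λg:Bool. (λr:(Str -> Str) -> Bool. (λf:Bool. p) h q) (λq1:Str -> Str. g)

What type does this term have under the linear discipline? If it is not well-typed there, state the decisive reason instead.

not well-typed under linear — fails simple typing
use counts: q: 1×; h: 1×; p: 1×; g (λ-bound): 1×; r (λ-bound): 0×; f (λ-bound): 0×; q1 (λ-bound): 0×
use order (left to right): p, h, q, g
typing: ill-typed: non-arrow in function slot: Str
all disciplines: ordered ✗; linear ✗; affine ✗; relevant ✗; unrestricted ✗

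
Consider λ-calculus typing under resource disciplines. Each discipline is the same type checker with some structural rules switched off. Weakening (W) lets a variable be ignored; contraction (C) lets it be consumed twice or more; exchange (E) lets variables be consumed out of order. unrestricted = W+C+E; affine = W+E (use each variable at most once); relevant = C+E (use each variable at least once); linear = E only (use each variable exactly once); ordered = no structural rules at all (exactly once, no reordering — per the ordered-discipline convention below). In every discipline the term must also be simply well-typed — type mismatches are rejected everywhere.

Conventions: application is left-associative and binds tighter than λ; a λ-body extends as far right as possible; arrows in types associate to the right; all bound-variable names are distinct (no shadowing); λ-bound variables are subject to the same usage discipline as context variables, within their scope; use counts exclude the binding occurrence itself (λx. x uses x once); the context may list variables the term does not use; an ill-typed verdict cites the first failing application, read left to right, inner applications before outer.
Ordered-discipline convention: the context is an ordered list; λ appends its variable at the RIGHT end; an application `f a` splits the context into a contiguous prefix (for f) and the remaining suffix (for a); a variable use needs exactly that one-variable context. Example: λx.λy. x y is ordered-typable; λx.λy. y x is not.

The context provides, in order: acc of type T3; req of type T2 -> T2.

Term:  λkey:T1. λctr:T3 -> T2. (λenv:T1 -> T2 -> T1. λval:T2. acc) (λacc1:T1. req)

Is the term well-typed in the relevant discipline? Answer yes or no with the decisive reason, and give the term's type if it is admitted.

no — the type mismatch rejects it
counts: acc=1, req=1, key (λ-bound)=0, ctr (λ-bound)=0, env (λ-bound)=0, val (λ-bound)=0, acc1 (λ-bound)=0
left-to-right use order: acc, req
typing: ill-typed: a function awaiting T1 -> T2 -> T1 gets T1 -> T2 -> T2
summary: ordered ✗ | linear ✗ | affine ✗ | relevant ✗ | unrestricted ✗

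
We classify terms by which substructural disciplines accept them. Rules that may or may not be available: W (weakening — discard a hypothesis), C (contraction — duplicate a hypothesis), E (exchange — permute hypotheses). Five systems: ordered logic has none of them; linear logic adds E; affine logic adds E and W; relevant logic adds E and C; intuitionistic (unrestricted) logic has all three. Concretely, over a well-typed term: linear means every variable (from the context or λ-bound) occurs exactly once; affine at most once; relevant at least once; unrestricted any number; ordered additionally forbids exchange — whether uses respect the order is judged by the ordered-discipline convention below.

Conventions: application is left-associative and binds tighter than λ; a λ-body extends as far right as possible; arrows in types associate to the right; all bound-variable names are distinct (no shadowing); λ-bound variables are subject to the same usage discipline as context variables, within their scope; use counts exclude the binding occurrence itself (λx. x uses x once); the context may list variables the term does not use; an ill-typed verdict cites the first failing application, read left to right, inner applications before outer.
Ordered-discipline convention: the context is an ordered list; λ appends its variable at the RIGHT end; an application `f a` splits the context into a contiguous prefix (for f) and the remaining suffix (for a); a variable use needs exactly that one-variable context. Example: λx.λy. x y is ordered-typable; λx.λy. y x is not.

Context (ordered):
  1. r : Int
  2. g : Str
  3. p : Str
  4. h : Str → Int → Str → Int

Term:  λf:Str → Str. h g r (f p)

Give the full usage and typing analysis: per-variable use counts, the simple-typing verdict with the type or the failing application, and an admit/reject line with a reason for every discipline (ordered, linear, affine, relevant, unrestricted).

counts: r=1; g=1; p=1; h=1; f (λ-bound)=1
left-to-right use order: h, g, r, f, p
typing: the term checks, with type (Str → Str) → Int
ordered: ✗, use order h, g, r, f, p needs exchange
linear: ✓, single use per variable (r, g, p, h, f)
affine: ✓, at most one use each (r, g, p, h, f)
relevant: ✓, none of r, g, p, h, f goes unused
unrestricted: ✓, simply typable at (Str → Str) → Int; W, C, E all held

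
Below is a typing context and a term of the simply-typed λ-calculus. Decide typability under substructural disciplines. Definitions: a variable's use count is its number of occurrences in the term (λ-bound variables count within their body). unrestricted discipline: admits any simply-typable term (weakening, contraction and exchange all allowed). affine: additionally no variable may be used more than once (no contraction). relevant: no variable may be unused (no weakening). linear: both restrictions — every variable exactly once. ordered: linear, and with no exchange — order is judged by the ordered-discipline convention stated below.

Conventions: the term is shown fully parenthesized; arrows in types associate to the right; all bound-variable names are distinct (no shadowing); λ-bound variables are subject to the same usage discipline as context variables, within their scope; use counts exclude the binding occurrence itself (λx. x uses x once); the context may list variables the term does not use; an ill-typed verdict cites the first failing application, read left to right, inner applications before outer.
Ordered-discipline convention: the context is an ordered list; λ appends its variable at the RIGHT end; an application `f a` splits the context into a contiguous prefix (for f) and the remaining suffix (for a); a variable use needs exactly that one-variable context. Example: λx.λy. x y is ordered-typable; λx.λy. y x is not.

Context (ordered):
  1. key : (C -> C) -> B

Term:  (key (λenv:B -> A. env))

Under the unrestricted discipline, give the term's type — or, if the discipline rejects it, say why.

not well-typed under unrestricted — the type mismatch rejects it
use counts: key: 1×; env [bound]: 1×
use order (left to right): key, env
typing: ill-typed: argument of type (B -> A) -> B -> A where C -> C is required
per-discipline verdicts: ordered ✗; linear ✗; affine ✗; relevant ✗; unrestricted ✗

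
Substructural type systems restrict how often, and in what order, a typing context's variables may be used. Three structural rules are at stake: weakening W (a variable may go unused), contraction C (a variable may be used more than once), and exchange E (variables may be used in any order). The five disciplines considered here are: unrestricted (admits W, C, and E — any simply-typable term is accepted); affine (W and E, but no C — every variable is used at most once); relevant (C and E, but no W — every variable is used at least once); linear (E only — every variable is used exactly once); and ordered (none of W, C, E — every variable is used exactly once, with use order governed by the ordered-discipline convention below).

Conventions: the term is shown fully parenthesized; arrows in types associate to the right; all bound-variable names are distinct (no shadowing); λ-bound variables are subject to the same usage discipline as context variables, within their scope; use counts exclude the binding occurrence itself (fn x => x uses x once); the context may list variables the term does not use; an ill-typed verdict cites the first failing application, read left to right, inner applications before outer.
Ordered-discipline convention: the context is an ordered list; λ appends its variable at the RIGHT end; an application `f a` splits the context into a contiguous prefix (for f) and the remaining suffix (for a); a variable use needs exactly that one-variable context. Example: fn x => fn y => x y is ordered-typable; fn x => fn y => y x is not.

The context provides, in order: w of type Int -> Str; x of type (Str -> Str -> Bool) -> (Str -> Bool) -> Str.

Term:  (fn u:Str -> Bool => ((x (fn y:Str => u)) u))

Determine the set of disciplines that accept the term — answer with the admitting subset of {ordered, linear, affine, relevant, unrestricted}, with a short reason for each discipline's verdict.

admitting disciplines: unrestricted
usage: w: 0×, x: 1×, u [bound]: 2×, y [bound]: 0×
use order (left to right): x, u, u
typing: the term checks, with type (Str -> Bool) -> Str
ordered ✗ (repeated use of u ×2; needs weakening: w, y unused)
linear ✗ (repeated use of u ×2; needs weakening: w, y unused)
affine ✗ (repeated use of u ×2)
relevant ✗ (needs weakening: w, y unused)
unrestricted ✓ (type-checks ((Str -> Bool) -> Str) and nothing is barred)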